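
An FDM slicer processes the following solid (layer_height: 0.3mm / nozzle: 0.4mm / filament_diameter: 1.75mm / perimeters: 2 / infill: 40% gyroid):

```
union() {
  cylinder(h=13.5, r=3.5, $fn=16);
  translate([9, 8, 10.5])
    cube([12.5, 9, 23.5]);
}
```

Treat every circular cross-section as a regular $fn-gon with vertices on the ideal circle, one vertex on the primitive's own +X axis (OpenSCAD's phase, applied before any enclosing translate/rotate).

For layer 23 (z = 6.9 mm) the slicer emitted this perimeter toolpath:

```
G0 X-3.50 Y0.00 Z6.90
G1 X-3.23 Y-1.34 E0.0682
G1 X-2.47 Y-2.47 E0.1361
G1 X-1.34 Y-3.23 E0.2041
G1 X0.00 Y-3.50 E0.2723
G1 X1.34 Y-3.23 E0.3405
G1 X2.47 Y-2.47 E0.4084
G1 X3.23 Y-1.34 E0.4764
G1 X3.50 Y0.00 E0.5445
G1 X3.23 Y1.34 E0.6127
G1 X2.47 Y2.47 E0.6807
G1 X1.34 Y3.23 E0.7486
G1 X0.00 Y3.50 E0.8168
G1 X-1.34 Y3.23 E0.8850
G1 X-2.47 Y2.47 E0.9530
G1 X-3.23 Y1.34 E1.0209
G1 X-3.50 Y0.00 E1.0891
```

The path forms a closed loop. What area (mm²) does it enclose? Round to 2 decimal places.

37.43 mm²

Apply the shoelace formula to the sequence of (X, Y) vertices; enclosed area = 37.43 mm².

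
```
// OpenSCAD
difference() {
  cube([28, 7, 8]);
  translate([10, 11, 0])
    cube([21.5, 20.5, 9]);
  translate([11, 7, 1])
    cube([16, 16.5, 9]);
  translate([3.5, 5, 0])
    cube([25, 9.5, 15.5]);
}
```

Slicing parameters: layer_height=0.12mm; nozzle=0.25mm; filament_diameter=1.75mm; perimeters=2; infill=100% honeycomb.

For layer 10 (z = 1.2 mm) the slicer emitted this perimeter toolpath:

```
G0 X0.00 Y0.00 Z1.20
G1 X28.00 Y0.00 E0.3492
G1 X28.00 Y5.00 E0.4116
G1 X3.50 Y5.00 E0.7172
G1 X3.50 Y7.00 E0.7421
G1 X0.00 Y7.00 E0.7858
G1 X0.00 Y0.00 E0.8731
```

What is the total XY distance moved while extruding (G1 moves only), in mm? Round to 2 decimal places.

Sum the Euclidean lengths of each G1 segment: total = 70.00 mm.

70.00 mm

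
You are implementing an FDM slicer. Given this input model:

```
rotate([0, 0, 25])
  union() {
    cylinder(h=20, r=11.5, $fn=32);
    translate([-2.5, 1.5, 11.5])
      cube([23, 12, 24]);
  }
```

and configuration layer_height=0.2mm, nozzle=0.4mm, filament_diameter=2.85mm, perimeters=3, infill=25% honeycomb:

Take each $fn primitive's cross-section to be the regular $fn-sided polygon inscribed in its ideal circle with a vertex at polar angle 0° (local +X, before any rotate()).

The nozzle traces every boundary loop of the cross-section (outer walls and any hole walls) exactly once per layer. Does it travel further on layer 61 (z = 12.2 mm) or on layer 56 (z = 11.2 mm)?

layer 61 (z = 12.2 mm)

Layer 61 (z = 12.2): the r=11.5 cylinder gives a regular 32-gon of circumradius 11.5 (constant along its height) (perimeter = 2·32·11.500·sin(180°/32) = 72.14 mm); the cube at (-2.5, 1.5) (footprint 23×12) is included at this height (perimeter 70.00 mm); Taking the union: the regions partially overlap (shared area 110.75 mm²), so the edge portions inside another operand are dropped and the merged outline is re-measured after clipping — boundary = 99.54 mm; (whole slice rotated 25° about Z — lengths, areas and connectivity unchanged). So its perimeter = 99.54 mm. Layer 56 (z = 11.2): the r=11.5 cylinder gives a regular 32-gon of circumradius 11.5 (constant along its height) (perimeter = 2·32·11.500·sin(180°/32) = 72.14 mm); the cube at (-2.5, 1.5) does not reach this height (z outside [11.5, 35.5]); Combining (union): only the r=11.5 cylinder is present, so the union is just that shape — boundary = 72.14 mm; (whole slice rotated 25° about Z — lengths, areas and connectivity unchanged). So its perimeter = 72.14 mm. Layer 61 is larger (99.54 vs 72.14 mm).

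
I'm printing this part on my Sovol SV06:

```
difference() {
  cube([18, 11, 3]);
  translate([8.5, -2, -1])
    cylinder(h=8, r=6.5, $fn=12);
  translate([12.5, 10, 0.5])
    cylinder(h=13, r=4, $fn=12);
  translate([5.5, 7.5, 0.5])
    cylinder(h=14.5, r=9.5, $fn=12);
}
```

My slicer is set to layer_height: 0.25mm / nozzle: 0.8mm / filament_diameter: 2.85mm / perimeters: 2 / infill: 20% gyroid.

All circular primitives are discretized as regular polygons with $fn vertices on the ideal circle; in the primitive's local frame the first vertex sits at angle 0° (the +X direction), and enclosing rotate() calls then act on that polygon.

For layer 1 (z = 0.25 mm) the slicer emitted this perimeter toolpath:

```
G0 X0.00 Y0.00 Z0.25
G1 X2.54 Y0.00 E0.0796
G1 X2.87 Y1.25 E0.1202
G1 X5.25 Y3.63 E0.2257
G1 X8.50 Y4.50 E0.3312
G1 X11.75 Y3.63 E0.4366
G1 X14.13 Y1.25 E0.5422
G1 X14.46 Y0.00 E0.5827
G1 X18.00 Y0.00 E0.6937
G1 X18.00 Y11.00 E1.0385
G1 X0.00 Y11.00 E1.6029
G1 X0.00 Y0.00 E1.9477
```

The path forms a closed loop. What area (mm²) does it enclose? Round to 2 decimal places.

Apply the shoelace formula to the sequence of (X, Y) vertices; enclosed area = 159.55 mm².

159.55 mm²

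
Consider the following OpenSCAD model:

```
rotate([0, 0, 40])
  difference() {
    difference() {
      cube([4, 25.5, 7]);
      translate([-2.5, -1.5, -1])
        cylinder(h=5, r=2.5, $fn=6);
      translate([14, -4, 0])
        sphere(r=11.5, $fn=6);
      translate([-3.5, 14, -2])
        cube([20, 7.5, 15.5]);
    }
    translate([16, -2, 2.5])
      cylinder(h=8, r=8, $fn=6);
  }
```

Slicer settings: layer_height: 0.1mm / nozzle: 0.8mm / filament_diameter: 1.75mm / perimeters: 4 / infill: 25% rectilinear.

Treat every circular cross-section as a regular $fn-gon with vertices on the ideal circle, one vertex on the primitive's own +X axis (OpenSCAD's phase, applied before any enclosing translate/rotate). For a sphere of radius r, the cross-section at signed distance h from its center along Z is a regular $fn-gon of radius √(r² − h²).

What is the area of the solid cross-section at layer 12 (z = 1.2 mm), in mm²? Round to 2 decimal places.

At z = 1.2 mm: the cube (footprint 4×25.5) is included at this height (area 102.00 mm²); the cylinder at (-2.5, -1.5): section is a regular 6-gon, circumradius r=2.5 (area = (6/2)·2.500²·sin(360°/6) = 16.24 mm²); the r=11.5 sphere at (14, -4) contributes a regular 6-gon of circumradius √(11.5²−1.2²) = 11.437 (area = (6/2)·11.437²·sin(360°/6) = 339.85 mm²); the cube at (-3.5, 14) (footprint 20×7.5) is included at this height (area 150.00 mm²); After the difference (first − rest): starting from the 4×25.5 cube (102.00 mm²), the r=2.5 cylinder at (-2.5, -1.5) misses the remaining region (no effect); the r=11.5 sphere at (14, -4) misses the remaining region (no effect); the 20×7.5 cube at (-3.5, 14) partially overlaps it — only the 30.00 mm² overlap (of its 150.00 mm²) is removed, clipping the outline — area = 72.00 mm²; the cylinder at (16, -2) is not intersected at this z (z outside [2.5, 10.5]); After the difference (first − rest): none of the subtracted shapes is present at this height, so the result so far is unchanged — area = 72.00 mm²; (whole slice rotated 40° about Z — lengths, areas and connectivity unchanged). Overall, the cross-section has 2 separate islands. Net area = 72.00 mm².

72.00 mm²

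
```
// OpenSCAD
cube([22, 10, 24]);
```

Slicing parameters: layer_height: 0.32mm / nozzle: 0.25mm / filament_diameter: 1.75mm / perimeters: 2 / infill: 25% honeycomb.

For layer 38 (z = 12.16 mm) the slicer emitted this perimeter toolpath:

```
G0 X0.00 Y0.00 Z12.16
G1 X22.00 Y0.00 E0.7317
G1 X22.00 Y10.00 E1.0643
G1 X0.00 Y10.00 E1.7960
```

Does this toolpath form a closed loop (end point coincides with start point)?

no

Start point (G0): (0.00, 0.00). End point (last G1): the path does not return to the start — open.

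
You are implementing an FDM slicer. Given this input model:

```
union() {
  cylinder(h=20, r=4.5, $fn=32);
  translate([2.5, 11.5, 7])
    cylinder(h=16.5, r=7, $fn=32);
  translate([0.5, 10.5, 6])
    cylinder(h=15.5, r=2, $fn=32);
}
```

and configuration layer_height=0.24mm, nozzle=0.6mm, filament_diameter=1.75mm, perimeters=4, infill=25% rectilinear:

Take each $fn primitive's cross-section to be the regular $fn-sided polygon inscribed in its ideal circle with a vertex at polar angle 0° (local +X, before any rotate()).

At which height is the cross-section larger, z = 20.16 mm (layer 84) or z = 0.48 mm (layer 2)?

Layer 84 (z = 20.16): the cylinder is not intersected at this z (z outside [0, 20]); the r=7 cylinder at (2.5, 11.5) contributes a regular 32-gon of circumradius 7 (area = (32/2)·7.000²·sin(360°/32) = 152.95 mm²); the r=2 cylinder at (0.5, 10.5) contributes a regular 32-gon of circumradius 2 (area = (32/2)·2.000²·sin(360°/32) = 12.49 mm²); Taking the union: the r=2 cylinder at (0.5, 10.5) lies entirely inside the r=7 cylinder at (2.5, 11.5), so the union is just the r=7 cylinder at (2.5, 11.5) — area = 152.95 mm². So its area = 152.95 mm². Layer 2 (z = 0.48): the r=4.5 cylinder gives a regular 32-gon of circumradius 4.5 (constant along its height) (area = (32/2)·4.500²·sin(360°/32) = 63.21 mm²); the cylinder at (2.5, 11.5) is absent (z outside [7, 23.5]); the cylinder at (0.5, 10.5) does not reach this height (z outside [6, 21.5]); Merging all regions: only the r=4.5 cylinder is present, so the union is just that shape — area = 63.21 mm². So its area = 63.21 mm². Layer 84 is larger (152.95 vs 63.21 mm²).

layer 84 (z = 20.16 mm)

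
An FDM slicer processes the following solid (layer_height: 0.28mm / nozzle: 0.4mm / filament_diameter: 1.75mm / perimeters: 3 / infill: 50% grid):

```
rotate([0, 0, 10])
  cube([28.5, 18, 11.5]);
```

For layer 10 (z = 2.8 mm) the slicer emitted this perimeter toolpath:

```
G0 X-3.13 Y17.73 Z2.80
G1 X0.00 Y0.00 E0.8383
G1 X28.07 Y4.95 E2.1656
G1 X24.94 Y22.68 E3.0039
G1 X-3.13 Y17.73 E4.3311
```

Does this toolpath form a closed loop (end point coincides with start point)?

Start point (G0): (-3.13, 17.73). End point (last G1): the path returns to the start — closed.

yes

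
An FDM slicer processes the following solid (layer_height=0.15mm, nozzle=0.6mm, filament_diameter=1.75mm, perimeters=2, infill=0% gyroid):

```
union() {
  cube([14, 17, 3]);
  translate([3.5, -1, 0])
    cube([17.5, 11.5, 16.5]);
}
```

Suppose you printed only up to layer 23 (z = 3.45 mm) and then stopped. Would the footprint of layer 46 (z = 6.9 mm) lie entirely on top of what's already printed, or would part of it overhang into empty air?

entirely on top

Compare the two slices. At z = 3.45: the cube is absent (z outside [0, 3]); the cube at (3.5, -1) (footprint 17.5×11.5) is included at this height (area 201.25 mm²); Taking the union: only the 17.5×11.5 cube at (3.5, -1) is present, so the union is just that shape — area = 201.25 mm². At z = 6.9: the cube is not intersected at this z (z outside [0, 3]); the 17.5×11.5 cube at (3.5, -1) contributes its full rectangle (area 201.25 mm²); Taking the union: only the 17.5×11.5 cube at (3.5, -1) is present, so the union is just that shape — area = 201.25 mm². Checking containment: the cross-section at z = 6.9 is a subset of the cross-section at z = 3.45.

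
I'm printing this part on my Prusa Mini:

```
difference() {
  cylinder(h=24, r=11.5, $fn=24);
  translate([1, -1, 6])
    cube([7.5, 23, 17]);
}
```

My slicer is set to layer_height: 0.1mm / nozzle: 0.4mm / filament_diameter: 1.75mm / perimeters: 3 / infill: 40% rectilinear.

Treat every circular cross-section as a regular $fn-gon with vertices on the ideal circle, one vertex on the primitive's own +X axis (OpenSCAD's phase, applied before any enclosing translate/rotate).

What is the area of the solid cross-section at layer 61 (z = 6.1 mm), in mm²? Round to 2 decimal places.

At z = 6.1 mm: the cylinder: section is a regular 24-gon, circumradius r=11.5 (area = (24/2)·11.500²·sin(360°/24) = 410.75 mm²); the 7.5×23 cube at (1, -1) contributes its full rectangle (area 172.50 mm²); Taking the first minus the rest: starting from the r=11.5 cylinder (410.75 mm²), the 7.5×23 cube at (1, -1) partially overlaps it — only the 83.38 mm² overlap (of its 172.50 mm²) is removed, clipping the outline — area = 327.37 mm². Overall, the cross-section is a single solid region. Net area = 327.37 mm².

327.37 mm²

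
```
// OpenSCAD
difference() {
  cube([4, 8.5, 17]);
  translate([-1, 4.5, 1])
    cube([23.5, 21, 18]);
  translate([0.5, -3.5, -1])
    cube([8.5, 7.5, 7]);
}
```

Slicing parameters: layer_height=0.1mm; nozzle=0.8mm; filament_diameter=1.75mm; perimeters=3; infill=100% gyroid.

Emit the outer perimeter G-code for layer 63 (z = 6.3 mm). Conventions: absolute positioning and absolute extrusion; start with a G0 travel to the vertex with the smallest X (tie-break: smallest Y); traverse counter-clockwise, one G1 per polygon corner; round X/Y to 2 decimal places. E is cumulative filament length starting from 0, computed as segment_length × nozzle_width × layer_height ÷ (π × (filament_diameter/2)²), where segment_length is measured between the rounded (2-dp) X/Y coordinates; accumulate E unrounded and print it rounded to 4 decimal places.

At z = 6.3 mm: the 4×8.5 cube contributes its full rectangle; the 23.5×21 cube at (-1, 4.5) contributes its full rectangle; the cube at (0.5, -3.5) is absent (z outside [-1, 6]); After the difference (first − rest): starting from the 4×8.5 cube, the 23.5×21 cube at (-1, 4.5) partially overlaps it — only the 16.00 mm² overlap (of its 493.50 mm²) is removed, clipping the outline — 1 connected region. The outline is a single polygon with 4 vertices. Extrusion per mm of travel: 0.8 × 0.1 / (π × 0.875²) = 0.033260. Accumulating E over each segment gives final E = 0.5654.

G0 X0.00 Y0.00 Z6.30
G1 X4.00 Y0.00 E0.1330
G1 X4.00 Y4.50 E0.2827
G1 X0.00 Y4.50 E0.4158
G1 X0.00 Y0.00 E0.5654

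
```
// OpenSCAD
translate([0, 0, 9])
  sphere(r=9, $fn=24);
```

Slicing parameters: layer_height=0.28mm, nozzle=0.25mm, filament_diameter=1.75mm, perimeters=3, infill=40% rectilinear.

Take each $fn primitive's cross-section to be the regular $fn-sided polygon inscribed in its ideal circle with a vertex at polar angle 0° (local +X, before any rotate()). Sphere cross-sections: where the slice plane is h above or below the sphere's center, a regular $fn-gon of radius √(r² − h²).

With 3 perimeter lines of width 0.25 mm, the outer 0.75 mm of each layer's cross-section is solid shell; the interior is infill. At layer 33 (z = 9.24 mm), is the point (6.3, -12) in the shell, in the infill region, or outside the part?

outside

At z = 9.24 mm: the r=9 sphere contributes a regular 24-gon of circumradius √(9²−0.24²) = 8.997. Overall, the cross-section is a single solid region. The nearest boundary edge runs (2.33, -8.69)→(4.50, -7.79); distance from the point to it = 4.58 mm. The point is not inside any of the regions above, so it lies outside the cross-section (4.58 mm from the nearest boundary).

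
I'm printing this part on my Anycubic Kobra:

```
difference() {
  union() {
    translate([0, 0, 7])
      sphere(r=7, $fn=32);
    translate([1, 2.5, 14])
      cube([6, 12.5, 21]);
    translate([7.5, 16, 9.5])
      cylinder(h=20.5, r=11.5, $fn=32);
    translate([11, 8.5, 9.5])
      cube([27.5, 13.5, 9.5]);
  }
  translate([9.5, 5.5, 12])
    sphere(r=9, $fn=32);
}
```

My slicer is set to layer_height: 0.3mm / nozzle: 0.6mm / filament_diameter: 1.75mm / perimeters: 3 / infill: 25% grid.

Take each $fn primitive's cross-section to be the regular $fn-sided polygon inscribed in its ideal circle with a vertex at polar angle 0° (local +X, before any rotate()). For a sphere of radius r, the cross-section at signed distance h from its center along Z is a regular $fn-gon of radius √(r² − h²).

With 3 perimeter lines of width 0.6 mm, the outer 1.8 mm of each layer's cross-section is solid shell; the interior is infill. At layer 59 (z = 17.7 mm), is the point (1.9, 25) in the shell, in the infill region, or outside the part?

At z = 17.7 mm: the sphere is not intersected at this z (|z−center|=10.700 > r=7); the cube at (1, 2.5) (footprint 6×12.5) is included at this height; the r=11.5 cylinder at (7.5, 16) gives a regular 32-gon of circumradius 11.5 (constant along its height); the cube at (11, 8.5) is present — its section is the full 27.5×13.5 rectangle; Combining (union): the regions partially overlap (shared area 156.16 mm²), so overlapping operands fuse into one piece — 1 connected region; the r=9 sphere at (9.5, 5.5) contributes a regular 32-gon of circumradius √(9²−5.7²) = 6.965; Subtracting the remaining from the first: starting from the result so far, the r=9 sphere at (9.5, 5.5) partially overlaps it — only the 86.48 mm² overlap (of its 151.42 mm²) is removed, clipping the outline — 1 connected region. Overall, the cross-section is a single solid region. The nearest boundary edge runs (1.11, 25.56)→(3.10, 26.62); distance from the point to it = 0.87 mm. The point is inside the cross-section, 0.87 mm from the nearest boundary — within the 1.8 mm shell band (3 × 0.6).

shell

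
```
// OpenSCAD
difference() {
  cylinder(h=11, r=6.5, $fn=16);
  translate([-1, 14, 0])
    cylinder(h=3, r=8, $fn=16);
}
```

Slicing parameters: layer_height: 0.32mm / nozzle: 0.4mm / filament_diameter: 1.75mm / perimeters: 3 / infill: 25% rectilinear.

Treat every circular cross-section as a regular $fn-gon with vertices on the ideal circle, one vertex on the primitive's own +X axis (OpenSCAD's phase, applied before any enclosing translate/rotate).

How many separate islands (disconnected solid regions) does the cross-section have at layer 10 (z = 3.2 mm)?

At z = 3.2 mm: the r=6.5 cylinder contributes a regular 16-gon of circumradius 6.5; the cylinder at (-1, 14) does not reach this height (z outside [0, 3]); After the difference (first − rest): none of the subtracted shapes is present at this height, so the r=6.5 cylinder is unchanged — 1 connected region. Overall, the cross-section is a single solid region. Island count = 1.

1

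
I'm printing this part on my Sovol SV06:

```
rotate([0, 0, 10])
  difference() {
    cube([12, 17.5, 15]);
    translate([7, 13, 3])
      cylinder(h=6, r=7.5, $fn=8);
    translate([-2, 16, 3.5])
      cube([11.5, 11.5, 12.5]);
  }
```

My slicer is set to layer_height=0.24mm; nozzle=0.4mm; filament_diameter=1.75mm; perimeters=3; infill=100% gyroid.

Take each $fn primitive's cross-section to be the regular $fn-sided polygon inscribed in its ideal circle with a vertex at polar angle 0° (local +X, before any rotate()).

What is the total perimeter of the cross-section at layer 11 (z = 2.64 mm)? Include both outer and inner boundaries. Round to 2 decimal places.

At z = 2.64 mm: the 12×17.5 cube contributes its full rectangle (perimeter 59.00 mm); the cylinder at (7, 13) does not reach this height (z outside [3, 9]); the cube at (-2, 16) does not reach this height (z outside [3.5, 16]); After the difference (first − rest): none of the subtracted shapes is present at this height, so the 12×17.5 cube is unchanged — boundary = 59.00 mm; (rotated 10° about Z; rotation is an isometry so areas/perimeters/island counts are preserved). Overall, the cross-section is a single solid region. Total boundary length (outer) = 59.00 mm.

59.00 mm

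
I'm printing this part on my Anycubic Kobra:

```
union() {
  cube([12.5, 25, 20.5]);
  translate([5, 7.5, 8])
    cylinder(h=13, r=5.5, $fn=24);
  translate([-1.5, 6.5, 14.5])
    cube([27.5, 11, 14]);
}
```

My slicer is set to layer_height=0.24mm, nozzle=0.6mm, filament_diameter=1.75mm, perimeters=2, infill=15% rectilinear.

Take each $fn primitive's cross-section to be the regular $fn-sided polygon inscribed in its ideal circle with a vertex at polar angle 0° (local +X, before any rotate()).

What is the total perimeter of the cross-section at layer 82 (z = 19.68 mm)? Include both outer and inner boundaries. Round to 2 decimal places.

104.70 mm

At z = 19.68 mm: the 12.5×25 cube contributes its full rectangle (perimeter 75.00 mm); the r=5.5 cylinder at (5, 7.5) gives a regular 24-gon of circumradius 5.5 (constant along its height) (perimeter = 2·24·5.500·sin(180°/24) = 34.46 mm); the cube at (-1.5, 6.5) (footprint 27.5×11) is included at this height (perimeter 77.00 mm); Taking the union: the regions partially overlap (shared area 231.19 mm²), so the edge portions inside another operand are dropped and the merged outline is re-measured after clipping — boundary = 104.70 mm. Overall, the cross-section is a single solid region. Total boundary length (outer) = 104.70 mm.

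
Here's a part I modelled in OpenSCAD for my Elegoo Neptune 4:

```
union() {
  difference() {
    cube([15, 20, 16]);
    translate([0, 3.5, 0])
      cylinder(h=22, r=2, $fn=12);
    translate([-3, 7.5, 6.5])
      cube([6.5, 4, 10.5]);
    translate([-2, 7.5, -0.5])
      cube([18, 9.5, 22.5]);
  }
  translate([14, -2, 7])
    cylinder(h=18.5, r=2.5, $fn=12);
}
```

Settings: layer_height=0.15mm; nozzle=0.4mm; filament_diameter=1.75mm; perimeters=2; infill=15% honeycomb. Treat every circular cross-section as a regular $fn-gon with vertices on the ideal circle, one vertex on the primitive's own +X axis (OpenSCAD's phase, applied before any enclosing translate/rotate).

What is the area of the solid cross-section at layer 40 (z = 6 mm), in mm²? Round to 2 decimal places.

At z = 6 mm: the cube (footprint 15×20) is included at this height (area 300.00 mm²); the r=2 cylinder at (0, 3.5) contributes a regular 12-gon of circumradius 2 (area = (12/2)·2.000²·sin(360°/12) = 12.00 mm²); the cube at (-3, 7.5) is not intersected at this z (z outside [6.5, 17]); the 18×9.5 cube at (-2, 7.5) contributes its full rectangle (area 171.00 mm²); After the difference (first − rest): starting from the 15×20 cube (300.00 mm²), the r=2 cylinder at (0, 3.5) partially overlaps it — only the 6.00 mm² overlap (of its 12.00 mm²) is removed, clipping the outline; the 18×9.5 cube at (-2, 7.5) partially overlaps it — only the 142.50 mm² overlap (of its 171.00 mm²) is removed, clipping the outline — area = 151.50 mm²; the cylinder at (14, -2) is absent (z outside [7, 25.5]); Merging all regions: only that combined region is present, so the union is just that shape — area = 151.50 mm². Overall, the cross-section has 2 separate islands. Net area = 151.50 mm².

151.50 mm²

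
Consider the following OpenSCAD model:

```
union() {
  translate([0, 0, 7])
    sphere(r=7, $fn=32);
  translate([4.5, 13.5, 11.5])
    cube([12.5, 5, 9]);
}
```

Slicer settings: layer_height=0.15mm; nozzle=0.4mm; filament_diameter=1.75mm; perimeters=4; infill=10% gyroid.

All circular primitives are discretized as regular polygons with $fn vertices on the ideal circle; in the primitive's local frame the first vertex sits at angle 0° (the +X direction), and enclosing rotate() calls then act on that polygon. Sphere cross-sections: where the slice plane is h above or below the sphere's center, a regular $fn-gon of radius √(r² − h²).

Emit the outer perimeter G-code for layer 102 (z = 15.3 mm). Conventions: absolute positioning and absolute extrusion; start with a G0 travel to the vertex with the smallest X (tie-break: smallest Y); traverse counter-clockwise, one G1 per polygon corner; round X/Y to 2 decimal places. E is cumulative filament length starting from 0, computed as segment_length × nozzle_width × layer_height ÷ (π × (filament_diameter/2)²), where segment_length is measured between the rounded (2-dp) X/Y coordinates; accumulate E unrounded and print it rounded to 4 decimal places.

At z = 15.3 mm: the sphere is not intersected at this z (|z−center|=8.300 > r=7); the 12.5×5 cube at (4.5, 13.5) contributes its full rectangle; Combining (union): only the 12.5×5 cube at (4.5, 13.5) is present, so the union is just that shape — 1 connected region. The outline is a single polygon with 4 vertices. Extrusion per mm of travel: 0.4 × 0.15 / (π × 0.875²) = 0.024945. Accumulating E over each segment gives final E = 0.8731.

G0 X4.50 Y13.50 Z15.30
G1 X17.00 Y13.50 E0.3118
G1 X17.00 Y18.50 E0.4365
G1 X4.50 Y18.50 E0.7484
G1 X4.50 Y13.50 E0.8731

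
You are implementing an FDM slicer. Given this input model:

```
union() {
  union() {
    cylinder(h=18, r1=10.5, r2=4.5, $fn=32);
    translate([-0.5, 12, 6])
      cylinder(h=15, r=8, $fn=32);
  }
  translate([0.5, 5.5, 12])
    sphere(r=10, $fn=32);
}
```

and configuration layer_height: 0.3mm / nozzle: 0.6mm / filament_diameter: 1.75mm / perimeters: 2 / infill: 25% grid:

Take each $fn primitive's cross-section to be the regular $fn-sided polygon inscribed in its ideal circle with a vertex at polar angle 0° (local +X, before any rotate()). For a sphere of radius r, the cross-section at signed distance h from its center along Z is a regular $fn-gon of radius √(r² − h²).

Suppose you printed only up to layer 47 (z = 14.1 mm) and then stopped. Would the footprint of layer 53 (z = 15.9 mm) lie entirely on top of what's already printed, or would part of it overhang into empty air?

Compare the two slices. At z = 14.1: the cone contributes a regular 32-gon of circumradius 5.800 (interpolated between r1=10.5 and r2=4.5 at t=0.783) (area = (32/2)·5.800²·sin(360°/32) = 105.01 mm²); the cylinder at (-0.5, 12): section is a regular 32-gon, circumradius r=8 (area = (32/2)·8.000²·sin(360°/32) = 199.77 mm²); Taking the union: the regions partially overlap — summed areas 304.78 mm² minus the doubly-counted overlap 7.79 mm² gives 296.99 mm² — area = 296.99 mm²; the r=10 sphere at (0.5, 5.5) contributes a regular 32-gon of circumradius √(10²−2.1²) = 9.777 (area = (32/2)·9.777²·sin(360°/32) = 298.38 mm²); Merging all regions: the regions partially overlap — summed areas 595.37 mm² minus the doubly-counted overlap 216.29 mm² gives 379.08 mm² — area = 379.08 mm². At z = 15.9: the cone (r1=10.5→r2=4.5) has section circumradius 5.200 here — a regular 32-gon (area = (32/2)·5.200²·sin(360°/32) = 84.40 mm²); the cylinder at (-0.5, 12): section is a regular 32-gon, circumradius r=8 (area = (32/2)·8.000²·sin(360°/32) = 199.77 mm²); Merging all regions: the regions partially overlap — summed areas 284.18 mm² minus the doubly-counted overlap 4.04 mm² gives 280.14 mm² — area = 280.14 mm²; the sphere at (0.5, 5.5): section is a regular 32-gon, circumradius = √(r²−h²) = √(10²−3.9²) = 9.208 (area = (32/2)·9.208²·sin(360°/32) = 264.67 mm²); Taking the union: the regions partially overlap — summed areas 544.81 mm² minus the doubly-counted overlap 190.21 mm² gives 354.59 mm² — area = 354.59 mm². Checking containment: the cross-section at z = 15.9 is a subset of the cross-section at z = 14.1.

entirely on top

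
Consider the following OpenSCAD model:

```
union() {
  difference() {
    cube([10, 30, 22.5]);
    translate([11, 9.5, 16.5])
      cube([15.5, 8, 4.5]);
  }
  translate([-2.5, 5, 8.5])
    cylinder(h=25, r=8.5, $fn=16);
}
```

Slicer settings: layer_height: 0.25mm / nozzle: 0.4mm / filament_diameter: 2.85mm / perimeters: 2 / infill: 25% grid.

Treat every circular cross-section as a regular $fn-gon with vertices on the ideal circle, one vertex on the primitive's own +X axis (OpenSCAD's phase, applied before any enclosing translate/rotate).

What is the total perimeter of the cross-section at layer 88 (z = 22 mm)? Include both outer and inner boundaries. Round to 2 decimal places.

At z = 22 mm: the cube (footprint 10×30) is included at this height (perimeter 80.00 mm); the cube at (11, 9.5) is absent (z outside [16.5, 21]); After the difference (first − rest): none of the subtracted shapes is present at this height, so the 10×30 cube is unchanged — boundary = 80.00 mm; the r=8.5 cylinder at (-2.5, 5) contributes a regular 16-gon of circumradius 8.5 (perimeter = 2·16·8.500·sin(180°/16) = 53.06 mm); Combining (union): the regions partially overlap (shared area 61.47 mm²), so the edge portions inside another operand are dropped and the merged outline is re-measured after clipping — boundary = 99.74 mm. Overall, the cross-section is a single solid region. Total boundary length (outer) = 99.74 mm.

99.74 mm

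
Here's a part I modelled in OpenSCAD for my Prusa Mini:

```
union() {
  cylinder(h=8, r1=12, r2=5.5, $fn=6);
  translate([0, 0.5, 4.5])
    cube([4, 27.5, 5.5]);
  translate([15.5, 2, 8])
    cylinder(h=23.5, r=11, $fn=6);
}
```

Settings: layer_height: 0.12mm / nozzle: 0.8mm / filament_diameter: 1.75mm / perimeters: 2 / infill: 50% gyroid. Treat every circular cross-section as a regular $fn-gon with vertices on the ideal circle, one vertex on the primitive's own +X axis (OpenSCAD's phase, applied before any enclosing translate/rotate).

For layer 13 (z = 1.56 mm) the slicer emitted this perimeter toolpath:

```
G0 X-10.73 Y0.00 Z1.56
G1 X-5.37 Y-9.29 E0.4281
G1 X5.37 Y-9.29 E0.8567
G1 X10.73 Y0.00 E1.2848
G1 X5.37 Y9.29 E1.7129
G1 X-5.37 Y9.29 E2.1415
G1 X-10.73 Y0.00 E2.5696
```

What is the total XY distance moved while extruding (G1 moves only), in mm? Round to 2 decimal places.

64.38 mm

Sum the Euclidean lengths of each G1 segment: total = 64.38 mm.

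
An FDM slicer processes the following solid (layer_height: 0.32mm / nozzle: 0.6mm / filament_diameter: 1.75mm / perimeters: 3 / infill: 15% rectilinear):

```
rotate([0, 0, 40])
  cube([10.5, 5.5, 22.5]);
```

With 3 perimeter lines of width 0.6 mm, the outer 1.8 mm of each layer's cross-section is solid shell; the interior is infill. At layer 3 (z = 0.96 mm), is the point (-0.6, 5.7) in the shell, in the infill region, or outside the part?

shell

At z = 0.96 mm: the cube is present — its section is the full 10.5×5.5 rectangle; (whole slice rotated 40° about Z — lengths, areas and connectivity unchanged). Overall, the cross-section is a single solid region. Undo the 40° rotation: the query point maps to (3.204, 4.752) in the un-rotated model frame. The nearest boundary edge runs (10.50, 5.50)→(0.00, 5.50); distance from the point to it = 0.75 mm. The point is inside the cross-section, 0.75 mm from the nearest boundary — within the 1.8 mm shell band (3 × 0.6).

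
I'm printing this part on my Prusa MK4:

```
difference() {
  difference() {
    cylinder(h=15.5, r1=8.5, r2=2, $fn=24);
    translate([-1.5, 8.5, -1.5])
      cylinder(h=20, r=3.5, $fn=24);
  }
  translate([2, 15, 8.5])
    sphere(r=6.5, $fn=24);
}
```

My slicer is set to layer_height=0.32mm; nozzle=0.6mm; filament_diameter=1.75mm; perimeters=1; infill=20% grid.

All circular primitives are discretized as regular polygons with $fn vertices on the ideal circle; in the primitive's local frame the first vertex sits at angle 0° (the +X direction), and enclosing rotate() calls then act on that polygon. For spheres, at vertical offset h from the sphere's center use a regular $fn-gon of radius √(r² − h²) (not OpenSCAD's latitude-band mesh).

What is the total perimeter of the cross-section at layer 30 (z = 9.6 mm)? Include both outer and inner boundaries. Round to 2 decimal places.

28.03 mm

At z = 9.6 mm: the cone contributes a regular 24-gon of circumradius 4.474 (interpolated between r1=8.5 and r2=2 at t=0.619) (perimeter = 2·24·4.474·sin(180°/24) = 28.03 mm); the r=3.5 cylinder at (-1.5, 8.5) gives a regular 24-gon of circumradius 3.5 (constant along its height) (perimeter = 2·24·3.500·sin(180°/24) = 21.93 mm); After the difference (first − rest): starting from the cone, the r=3.5 cylinder at (-1.5, 8.5) misses the remaining region (no effect) — boundary = 28.03 mm; the sphere at (2, 15): section is a regular 24-gon, circumradius = √(r²−h²) = √(6.5²−1.1²) = 6.406 (perimeter = 2·24·6.406·sin(180°/24) = 40.14 mm); Subtracting the remaining from the first: starting from that combined region, the r=6.5 sphere at (2, 15) misses the remaining region (no effect) — boundary = 28.03 mm. Overall, the cross-section is a single solid region. Total boundary length (outer) = 28.03 mm.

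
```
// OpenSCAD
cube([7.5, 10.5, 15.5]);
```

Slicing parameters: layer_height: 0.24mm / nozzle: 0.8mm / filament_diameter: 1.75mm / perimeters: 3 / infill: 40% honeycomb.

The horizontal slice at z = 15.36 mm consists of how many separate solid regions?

1

At z = 15.36 mm: the cube is present — its section is the full 7.5×10.5 rectangle. The result has 1 disconnected region.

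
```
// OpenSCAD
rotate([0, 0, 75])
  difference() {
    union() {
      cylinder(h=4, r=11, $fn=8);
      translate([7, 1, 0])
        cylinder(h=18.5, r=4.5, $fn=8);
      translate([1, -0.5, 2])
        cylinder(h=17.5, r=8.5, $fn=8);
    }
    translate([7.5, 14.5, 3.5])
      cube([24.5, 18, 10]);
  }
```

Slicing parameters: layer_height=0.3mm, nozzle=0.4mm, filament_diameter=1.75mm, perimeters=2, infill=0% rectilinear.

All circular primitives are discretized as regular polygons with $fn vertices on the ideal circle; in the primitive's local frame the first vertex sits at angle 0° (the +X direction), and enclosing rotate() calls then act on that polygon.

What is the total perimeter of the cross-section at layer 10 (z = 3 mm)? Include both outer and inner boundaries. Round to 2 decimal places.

68.12 mm

At z = 3 mm: the cylinder: section is a regular 8-gon, circumradius r=11 (perimeter = 2·8·11.000·sin(180°/8) = 67.35 mm); the r=4.5 cylinder at (7, 1) contributes a regular 8-gon of circumradius 4.5 (perimeter = 2·8·4.500·sin(180°/8) = 27.55 mm); the r=8.5 cylinder at (1, -0.5) gives a regular 8-gon of circumradius 8.5 (constant along its height) (perimeter = 2·8·8.500·sin(180°/8) = 52.04 mm); Combining (union): the regions partially overlap (shared area 257.82 mm²), so the edge portions inside another operand are dropped and the merged outline is re-measured after clipping — boundary = 68.12 mm; the cube at (7.5, 14.5) does not reach this height (z outside [3.5, 13.5]); Subtracting the remaining from the first: none of the subtracted shapes is present at this height, so that combined region is unchanged — boundary = 68.12 mm; (rotated 75° about Z; rotation is an isometry so areas/perimeters/island counts are preserved). Overall, the cross-section is a single solid region. Total boundary length (outer) = 68.12 mm.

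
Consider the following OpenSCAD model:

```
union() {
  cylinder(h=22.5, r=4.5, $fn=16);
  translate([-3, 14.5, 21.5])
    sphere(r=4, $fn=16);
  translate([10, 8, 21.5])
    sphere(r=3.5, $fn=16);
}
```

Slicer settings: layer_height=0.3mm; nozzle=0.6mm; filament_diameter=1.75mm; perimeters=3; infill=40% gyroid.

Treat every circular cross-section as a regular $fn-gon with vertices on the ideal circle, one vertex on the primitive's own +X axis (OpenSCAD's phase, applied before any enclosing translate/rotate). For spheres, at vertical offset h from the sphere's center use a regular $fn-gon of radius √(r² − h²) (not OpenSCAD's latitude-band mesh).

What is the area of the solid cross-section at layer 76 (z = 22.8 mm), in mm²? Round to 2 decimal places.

76.14 mm²

At z = 22.8 mm: the cylinder is absent (z outside [0, 22.5]); the r=4 sphere at (-3, 14.5) contributes a regular 16-gon of circumradius √(4²−1.3²) = 3.783 (area = (16/2)·3.783²·sin(360°/16) = 43.81 mm²); the sphere at (10, 8): section is a regular 16-gon, circumradius = √(r²−h²) = √(3.5²−1.3²) = 3.250 (area = (16/2)·3.250²·sin(360°/16) = 32.33 mm²); Merging all regions: the 2 present regions are separate (no shared area or edge), so areas and boundary lengths simply add and each stays a separate island — area = 76.14 mm². Overall, the cross-section has 2 separate islands. Net area = 76.14 mm².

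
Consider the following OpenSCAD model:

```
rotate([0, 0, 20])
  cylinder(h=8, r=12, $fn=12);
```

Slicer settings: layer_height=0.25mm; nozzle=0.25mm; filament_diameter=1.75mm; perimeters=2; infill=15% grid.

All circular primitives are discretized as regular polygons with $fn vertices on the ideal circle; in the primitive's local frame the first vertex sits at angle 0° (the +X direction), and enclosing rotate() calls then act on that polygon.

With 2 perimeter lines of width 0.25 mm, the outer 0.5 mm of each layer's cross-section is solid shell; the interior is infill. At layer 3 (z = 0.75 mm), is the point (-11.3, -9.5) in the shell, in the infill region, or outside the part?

At z = 0.75 mm: the cylinder: section is a regular 12-gon, circumradius r=12; (whole slice rotated 20° about Z — lengths, areas and connectivity unchanged). Overall, the cross-section is a single solid region. Undo the 20° rotation: the query point maps to (-13.868, -5.062) in the un-rotated model frame. The nearest boundary edge runs (-12.00, 0.00)→(-10.39, -6.00); distance from the point to it = 3.11 mm. The point is not inside any of the regions above, so it lies outside the cross-section (3.11 mm from the nearest boundary).

outside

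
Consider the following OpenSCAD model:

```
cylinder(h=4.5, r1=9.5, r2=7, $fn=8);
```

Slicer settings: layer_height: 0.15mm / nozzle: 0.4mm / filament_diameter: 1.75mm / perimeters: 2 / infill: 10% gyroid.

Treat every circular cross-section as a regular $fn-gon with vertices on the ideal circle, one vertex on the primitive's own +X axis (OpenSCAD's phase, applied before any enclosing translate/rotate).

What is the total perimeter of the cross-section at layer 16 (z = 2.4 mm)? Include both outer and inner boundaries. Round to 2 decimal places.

50.00 mm

At z = 2.4 mm: the cone: at t=0.533 of its height the radius interpolates to r₁+(r₂−r₁)t = 8.167, giving a regular 8-gon of that circumradius (perimeter = 2·8·8.167·sin(180°/8) = 50.00 mm). Overall, the cross-section is a single solid region. Total boundary length (outer) = 50.00 mm.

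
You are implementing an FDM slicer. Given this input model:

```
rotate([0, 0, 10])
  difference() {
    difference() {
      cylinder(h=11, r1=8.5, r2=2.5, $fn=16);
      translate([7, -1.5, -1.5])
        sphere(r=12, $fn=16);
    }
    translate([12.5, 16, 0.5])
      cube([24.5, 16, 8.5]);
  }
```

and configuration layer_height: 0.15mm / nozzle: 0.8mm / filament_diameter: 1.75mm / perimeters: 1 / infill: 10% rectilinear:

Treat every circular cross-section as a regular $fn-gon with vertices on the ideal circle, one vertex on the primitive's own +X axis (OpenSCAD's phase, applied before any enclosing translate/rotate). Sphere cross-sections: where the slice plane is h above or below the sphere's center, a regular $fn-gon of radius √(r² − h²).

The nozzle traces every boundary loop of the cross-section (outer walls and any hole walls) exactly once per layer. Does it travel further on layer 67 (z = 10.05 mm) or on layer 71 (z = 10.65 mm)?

layer 67 (z = 10.05 mm)

Layer 67 (z = 10.05): the cone contributes a regular 16-gon of circumradius 3.018 (interpolated between r1=8.5 and r2=2.5 at t=0.914) (perimeter = 2·16·3.018·sin(180°/16) = 18.84 mm); the r=12 sphere at (7, -1.5) slices to a regular 16-gon of circumradius 3.255 (√(r²−h²) with h=11.55 from center) (perimeter = 2·16·3.255·sin(180°/16) = 20.32 mm); Taking the first minus the rest: starting from the cone, the r=12 sphere at (7, -1.5) misses the remaining region (no effect) — boundary = 18.84 mm; the cube at (12.5, 16) is absent (z outside [0.5, 9]); Taking the first minus the rest: none of the subtracted shapes is present at this height, so the result so far is unchanged — boundary = 18.84 mm; (whole slice rotated 10° about Z — lengths, areas and connectivity unchanged). So its perimeter = 18.84 mm. Layer 71 (z = 10.65): the cone: at t=0.968 of its height the radius interpolates to r₁+(r₂−r₁)t = 2.691, giving a regular 16-gon of that circumradius (perimeter = 2·16·2.691·sin(180°/16) = 16.80 mm); the sphere at (7, -1.5) does not reach this height (|z−center|=12.150 > r=12); After the difference (first − rest): none of the subtracted shapes is present at this height, so the cone is unchanged — boundary = 16.80 mm; the cube at (12.5, 16) does not reach this height (z outside [0.5, 9]); Taking the first minus the rest: none of the subtracted shapes is present at this height, so the result so far is unchanged — boundary = 16.80 mm; (whole slice rotated 10° about Z — lengths, areas and connectivity unchanged). So its perimeter = 16.80 mm. Layer 67 is larger (18.84 vs 16.80 mm).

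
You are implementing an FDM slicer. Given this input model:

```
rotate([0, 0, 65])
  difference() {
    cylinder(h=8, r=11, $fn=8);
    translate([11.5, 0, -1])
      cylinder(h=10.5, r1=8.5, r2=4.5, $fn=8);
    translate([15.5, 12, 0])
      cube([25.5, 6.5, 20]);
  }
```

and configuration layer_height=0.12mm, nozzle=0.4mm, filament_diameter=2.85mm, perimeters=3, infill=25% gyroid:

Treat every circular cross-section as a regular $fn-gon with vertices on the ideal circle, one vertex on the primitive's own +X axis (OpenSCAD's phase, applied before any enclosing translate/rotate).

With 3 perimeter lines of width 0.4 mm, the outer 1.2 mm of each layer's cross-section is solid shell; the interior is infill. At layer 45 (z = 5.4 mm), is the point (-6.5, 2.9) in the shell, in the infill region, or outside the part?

infill

At z = 5.4 mm: the r=11 cylinder contributes a regular 8-gon of circumradius 11; the cone at (11.5, 0): at t=0.610 of its height the radius interpolates to r₁+(r₂−r₁)t = 6.062, giving a regular 8-gon of that circumradius; the cube at (15.5, 12) (footprint 25.5×6.5) is included at this height; Taking the first minus the rest: starting from the r=11 cylinder, the cone at (11.5, 0) partially overlaps it — only the 33.89 mm² overlap (of its 103.94 mm²) is removed, clipping the outline; the 25.5×6.5 cube at (15.5, 12) misses the remaining region (no effect) — 1 connected region; (whole slice rotated 65° about Z — lengths, areas and connectivity unchanged). Overall, the cross-section is a single solid region. Undo the 65° rotation: the query point maps to (-0.119, 7.117) in the un-rotated model frame. The nearest boundary edge runs (-7.78, 7.78)→(0.00, 11.00); distance from the point to it = 3.54 mm. The point is inside the cross-section and 3.54 mm from the nearest boundary — more than the 1.2 mm shell width (3 × 0.4), so it's in the infill interior.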